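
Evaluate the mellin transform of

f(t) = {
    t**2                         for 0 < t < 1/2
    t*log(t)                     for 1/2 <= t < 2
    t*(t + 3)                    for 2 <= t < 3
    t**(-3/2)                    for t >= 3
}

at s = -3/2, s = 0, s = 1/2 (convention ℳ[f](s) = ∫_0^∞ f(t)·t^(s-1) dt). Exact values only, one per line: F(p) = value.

remove the shared t-power first: t on [0, 1/2); log(t) on [1/2, 2); t + 3 on [2, 3); …
summing 4 kernel integrals split by 1/2, 2, 3 yields ℳ[f](s)
segment [0, 1/2) carries t**2; integrate it
on [1/2, 2) integrate f = t*log(t) against the kernel
piece [2, 3): integrate t*(t + 3) against the kernel
∫ over [3, ∞) of t**(-3/2)·t^(s-1) joins the sum

F(-3/2) = sqrt(2)*(-486*log(2) + sqrt(2) + 648)/162
F(0) = 2*sqrt(3)/27 + 5*log(2)/2 + 33/8
F(1/2) = sqrt(2)*(-1139 + 30*sqrt(2) + 270*log(2) + 864*sqrt(6))/180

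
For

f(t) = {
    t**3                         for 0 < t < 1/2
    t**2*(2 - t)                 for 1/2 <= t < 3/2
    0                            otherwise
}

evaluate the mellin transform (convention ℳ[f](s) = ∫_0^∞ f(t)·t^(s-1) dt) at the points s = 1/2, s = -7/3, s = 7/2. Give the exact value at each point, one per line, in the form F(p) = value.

strip the shared t-power: t on [0, 1/2); 2 - t on [1/2, 3/2)
treat the 2 regions marked off by 1/2 separately and sum
∫ over [0, 1/2) of t**3·t^(s-1) joins the sum
[1/2, 3/2) adds the kernel integral of t**2*(2 - t)

F(1/2) = -9*sqrt(2)/140 + 117*sqrt(6)/280
F(-7/3) = 2**(1/3)*(30 - 11*3**(2/3))/4
F(7/2) = -15*sqrt(2)/4576 + 4617*sqrt(6)/9152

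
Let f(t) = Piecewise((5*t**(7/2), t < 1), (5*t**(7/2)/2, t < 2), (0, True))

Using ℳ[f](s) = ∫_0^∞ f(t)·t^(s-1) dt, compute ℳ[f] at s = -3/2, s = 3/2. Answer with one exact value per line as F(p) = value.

F(-3/2) = 25/4
F(3/2) = 33/2

decompose at 1; ℳ[f](s) sums the 2 pieces' integrals
segment 0 to 1 holds 5*t**(7/2); add its integral
piece [1, 2): integrate 5*t**(7/2)/2 against the kernel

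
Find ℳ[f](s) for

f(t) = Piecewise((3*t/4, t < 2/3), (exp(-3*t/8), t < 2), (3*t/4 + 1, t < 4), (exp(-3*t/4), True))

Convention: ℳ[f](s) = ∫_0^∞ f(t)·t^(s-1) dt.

back out the common scale on t: 3*t/2 on [0, 1/3); exp(-3*t/4) on [1/3, 1); 3*t/2 + 1 on [1, 2); …
strip the common scale on t: t on [0, 1/2); exp(-t/2) on [1/2, 3/2); t + 1 on [3/2, 3); …
split f at 2/3, 2, 4: ℳ[f](s) collects 4 kernel integrals
the [0, 2/3) slice contributes ∫ 3*t/4·t^(s-1) dt
on [2/3, 2) integrate f = exp(-3*t/8) against the kernel
between 2 and 4 the integrand is (3*t/4 + 1)·t^(s-1)
over [4, ∞), the kernel integral of exp(-3*t/4) enters the sum

2**s*(2*2**s*s*(s + 1)*uppergamma(s, 3) - 5*3**s*s - 2*3**s + 2*4**s*s*(s + 1)*uppergamma(s, 1/4) - 2*4**s*s*(s + 1)*uppergamma(s, 3/4) + 8*6**s*s + 2*6**s + s)/(2*3**s*s*(s + 1))
  Re(s) > -1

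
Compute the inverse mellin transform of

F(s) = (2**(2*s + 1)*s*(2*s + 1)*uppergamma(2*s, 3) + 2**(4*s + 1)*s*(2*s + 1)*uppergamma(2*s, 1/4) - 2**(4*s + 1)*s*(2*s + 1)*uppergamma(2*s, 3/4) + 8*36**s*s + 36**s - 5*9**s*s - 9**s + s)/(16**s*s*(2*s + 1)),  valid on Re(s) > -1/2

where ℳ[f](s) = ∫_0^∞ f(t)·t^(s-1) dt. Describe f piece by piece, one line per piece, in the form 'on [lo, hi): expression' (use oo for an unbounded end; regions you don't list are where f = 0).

strip the power substitution: 2*t on [0, 1/4); exp(-t) on [1/4, 3/4); 2*t + 1 on [3/4, 3/2); …
strip the common scale on t: t on [0, 1/2); exp(-t/2) on [1/2, 3/2); t + 1 on [3/2, 3); …
split f at 1/16, 9/16, 9/4: ℳ[f](s) collects 4 kernel integrals
between 0 and 1/16 the integrand is 2*sqrt(t)·t^(s-1)
on [1/16, 9/16) integrate f = exp(-sqrt(t)) against the kernel
the [9/16, 9/4) slice contributes ∫ (2*sqrt(t) + 1)·t^(s-1) dt
piece [9/4, ∞): integrate exp(-2*sqrt(t)) against the kernel

on [0, 1/16): 2*sqrt(t)
on [1/16, 9/16): exp(-sqrt(t))
on [9/16, 9/4): 2*sqrt(t) + 1
on [9/4, oo): exp(-2*sqrt(t))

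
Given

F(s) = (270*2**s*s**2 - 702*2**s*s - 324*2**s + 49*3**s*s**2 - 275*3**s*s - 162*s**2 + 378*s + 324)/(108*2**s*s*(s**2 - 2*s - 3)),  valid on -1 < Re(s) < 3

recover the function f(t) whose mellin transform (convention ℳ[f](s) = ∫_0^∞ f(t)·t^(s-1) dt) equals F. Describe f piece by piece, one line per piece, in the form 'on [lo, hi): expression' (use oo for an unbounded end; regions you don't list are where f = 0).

on [0, 1/2): t
on [1/2, 1): 2*t + 1
on [1, 3/2): t/2
on [3/2, oo): t**(-3)

split f at 1/2, 1, 3/2: ℳ[f](s) collects 4 kernel integrals
[0, 1/2) adds the kernel integral of t
segment [1/2, 1) carries (2*t + 1); integrate it
on [1, 3/2) integrate f = t/2 against the kernel
between 3/2 and ∞ the integrand is t**(-3)·t^(s-1)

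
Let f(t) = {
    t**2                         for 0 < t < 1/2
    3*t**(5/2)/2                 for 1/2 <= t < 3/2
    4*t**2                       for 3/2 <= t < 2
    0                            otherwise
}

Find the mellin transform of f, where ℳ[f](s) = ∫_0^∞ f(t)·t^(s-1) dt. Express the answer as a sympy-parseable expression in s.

f breaks at 1/2, 3/2 into 3 integrals to sum
over [0, 1/2), the kernel integral of t**2 enters the sum
between 1/2 and 3/2 the integrand is 3*t**(5/2)/2·t^(s-1)
over [3/2, 2), the kernel integral of 4*t**2 enters the sum

(128*2**s*(2*s + 5) + 27*2**(1/2 - s)*3**(s + 1/2)*(s + 2) - 3*2**(1/2 - s)*(s + 2) - 72*3**s*(2*s + 5)/2**s + 2*(2*s + 5)/2**s)/(8*(s + 2)*(2*s + 5))
  Re(s) > -2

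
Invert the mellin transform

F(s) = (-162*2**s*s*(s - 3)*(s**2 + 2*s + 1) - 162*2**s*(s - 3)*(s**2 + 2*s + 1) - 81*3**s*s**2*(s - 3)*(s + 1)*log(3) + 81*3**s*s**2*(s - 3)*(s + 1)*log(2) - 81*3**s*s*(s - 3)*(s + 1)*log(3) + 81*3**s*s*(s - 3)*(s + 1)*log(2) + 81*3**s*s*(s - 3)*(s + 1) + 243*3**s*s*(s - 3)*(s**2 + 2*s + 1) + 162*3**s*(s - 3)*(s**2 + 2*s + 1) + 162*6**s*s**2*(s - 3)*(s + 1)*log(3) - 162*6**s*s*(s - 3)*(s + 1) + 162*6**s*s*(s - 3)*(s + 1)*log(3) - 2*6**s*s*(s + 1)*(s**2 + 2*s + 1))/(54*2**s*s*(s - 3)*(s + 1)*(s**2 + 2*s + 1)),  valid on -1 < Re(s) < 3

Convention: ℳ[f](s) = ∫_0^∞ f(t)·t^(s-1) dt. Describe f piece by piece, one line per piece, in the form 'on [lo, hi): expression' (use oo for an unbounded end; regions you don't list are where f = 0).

on [0, 1): t
on [1, 3/2): t + 3
on [3/2, 3): t*log(t)
on [3, oo): t**(-3)

breakpoints 1, 3/2, 3: one integral from each of the 4 segments
∫ over [0, 1) of t·t^(s-1) joins the sum
∫ (t + 3)·t^(s-1) over [1, 3/2)
between 3/2 and 3 the integrand is t*log(t)·t^(s-1)
on [3, ∞): add ∫ t**(-3)·t^(s-1) dt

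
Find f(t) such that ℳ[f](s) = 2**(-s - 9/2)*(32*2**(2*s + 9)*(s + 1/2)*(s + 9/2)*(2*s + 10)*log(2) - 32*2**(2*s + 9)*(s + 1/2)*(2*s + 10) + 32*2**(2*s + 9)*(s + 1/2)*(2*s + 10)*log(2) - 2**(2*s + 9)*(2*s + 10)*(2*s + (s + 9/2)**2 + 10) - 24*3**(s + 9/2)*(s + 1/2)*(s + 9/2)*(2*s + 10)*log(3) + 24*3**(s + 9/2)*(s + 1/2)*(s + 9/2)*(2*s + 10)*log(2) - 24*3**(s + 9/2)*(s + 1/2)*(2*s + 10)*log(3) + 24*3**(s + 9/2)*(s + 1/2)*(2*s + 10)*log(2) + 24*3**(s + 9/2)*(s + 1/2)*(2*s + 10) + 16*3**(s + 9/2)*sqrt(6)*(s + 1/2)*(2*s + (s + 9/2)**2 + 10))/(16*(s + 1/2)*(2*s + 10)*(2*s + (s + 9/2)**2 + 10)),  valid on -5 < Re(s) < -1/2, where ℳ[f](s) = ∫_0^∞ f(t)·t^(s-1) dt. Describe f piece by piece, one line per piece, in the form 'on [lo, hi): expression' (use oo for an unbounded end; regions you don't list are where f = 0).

remove the shared t-power first: t**3 on [0, 3/2); t**(7/2)*log(t) on [3/2, 2); t**(-3/2) on [2, ∞)
back out the shared t-power: t on [0, 3/2); t**(3/2)*log(t) on [3/2, 2); t**(-7/2) on [2, ∞)
the shared t-power comes off first: sqrt(t) on [0, 3/2); t*log(t) on [3/2, 2); t**(-4) on [2, ∞)
slice at 3/2, 2, transform all 3 pieces, and sum them
[0, 3/2) adds the kernel integral of t**5
on [3/2, 2) integrate f = t**(11/2)*log(t) against the kernel
piece [2, ∞): integrate sqrt(t) against the kernel

on [0, 3/2): t**5
on [3/2, 2): t**(11/2)*log(t)
on [2, oo): sqrt(t)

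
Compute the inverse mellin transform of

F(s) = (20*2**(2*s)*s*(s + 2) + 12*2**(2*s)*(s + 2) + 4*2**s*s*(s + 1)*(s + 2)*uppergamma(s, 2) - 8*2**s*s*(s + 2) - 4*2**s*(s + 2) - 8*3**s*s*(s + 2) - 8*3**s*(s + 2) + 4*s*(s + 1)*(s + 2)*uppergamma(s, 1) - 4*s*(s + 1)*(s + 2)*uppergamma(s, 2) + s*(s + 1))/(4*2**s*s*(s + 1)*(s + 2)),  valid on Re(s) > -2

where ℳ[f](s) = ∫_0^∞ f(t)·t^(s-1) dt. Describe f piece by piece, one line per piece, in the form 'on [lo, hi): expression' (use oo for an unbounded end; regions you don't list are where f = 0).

on [0, 1/2): t**2
on [1/2, 1): exp(-2*t)
on [1, 3/2): t + 1
on [3/2, 2): t + 3
on [2, oo): exp(-t)

summing 5 kernel integrals split by 1/2, 1, 3/2, 2 yields ℳ[f](s)
over [0, 1/2), the kernel integral of t**2 enters the sum
segment [1/2, 1) carries exp(-2*t); integrate it
∫ (t + 1)·t^(s-1) over [1, 3/2)
piece [3/2, 2): integrate (t + 3) against the kernel
∫ exp(-t)·t^(s-1) over [2, ∞)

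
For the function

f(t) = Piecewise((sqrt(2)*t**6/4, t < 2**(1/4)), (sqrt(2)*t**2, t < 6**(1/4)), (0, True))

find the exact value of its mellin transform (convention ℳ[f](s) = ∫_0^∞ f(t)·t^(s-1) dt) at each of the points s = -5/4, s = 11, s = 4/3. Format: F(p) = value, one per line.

F(-5/4) = 2*2**(11/16)*(-35 + 38*3**(3/16))/57
F(11) = 12*2**(3/4)*(-7 + 306*3**(1/4))/221
F(4/3) = 3*2**(1/3)*(-17 + 22*3**(5/6))/110

peel off the power substitution: sqrt(2)*t**3/4 on [0, sqrt(2)); sqrt(2)*t on [sqrt(2), sqrt(6))
undo the power substitution: sqrt(2)*t**(3/2)/4 on [0, 2); sqrt(2)*sqrt(t) on [2, 6)
peel off the common scale on t: t**(3/2) on [0, 1); 2*sqrt(t) on [1, 3)
breakpoints 2**(1/4): one integral from each of the 2 segments
segment 0 to 2**(1/4) holds sqrt(2)*t**6/4; add its integral
segment [2**(1/4), 6**(1/4)) carries sqrt(2)*t**2; integrate it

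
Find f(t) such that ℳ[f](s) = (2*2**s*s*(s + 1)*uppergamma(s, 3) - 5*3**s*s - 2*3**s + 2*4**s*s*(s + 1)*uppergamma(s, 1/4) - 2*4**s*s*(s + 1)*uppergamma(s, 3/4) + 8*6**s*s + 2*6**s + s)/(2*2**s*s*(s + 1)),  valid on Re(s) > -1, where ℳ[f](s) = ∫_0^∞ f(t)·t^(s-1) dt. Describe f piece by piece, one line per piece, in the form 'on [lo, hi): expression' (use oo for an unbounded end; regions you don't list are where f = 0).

on [0, 1/2): t
on [1/2, 3/2): exp(-t/2)
on [3/2, 3): t + 1
on [3, oo): exp(-t)

split f at 1/2, 3/2, 3: ℳ[f](s) collects 4 kernel integrals
∫ over [0, 1/2) of t·t^(s-1) joins the sum
on [1/2, 3/2): add ∫ exp(-t/2)·t^(s-1) dt
segment [3/2, 3) carries (t + 1); integrate it
for t in [3, ∞): the term is ∫ exp(-t)·t^(s-1)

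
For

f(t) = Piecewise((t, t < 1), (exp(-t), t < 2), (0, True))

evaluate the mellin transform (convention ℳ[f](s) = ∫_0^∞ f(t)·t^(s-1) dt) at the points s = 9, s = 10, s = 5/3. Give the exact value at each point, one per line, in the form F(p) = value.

summing 2 kernel integrals split by 1 yields ℳ[f](s)
segment 0 to 1 holds t; add its integral
on [1, 2) integrate f = exp(-t) against the kernel

F(9) = -297856*exp(-2) + 1/10 + 109601*exp(-1)
F(10) = -2681216*exp(-2) + 1/11 + 986410*exp(-1)
F(5/3) = -uppergamma(5/3, 2) + 3/8 + uppergamma(5/3, 1)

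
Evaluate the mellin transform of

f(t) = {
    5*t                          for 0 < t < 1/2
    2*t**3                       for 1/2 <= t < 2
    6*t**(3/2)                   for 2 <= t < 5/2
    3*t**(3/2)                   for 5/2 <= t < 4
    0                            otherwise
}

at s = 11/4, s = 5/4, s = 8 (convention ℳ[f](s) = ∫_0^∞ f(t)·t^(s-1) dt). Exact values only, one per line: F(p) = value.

decompose at 1/2, 2, 5/2; ℳ[f](s) sums the 4 pieces' integrals
piece [0, 1/2): integrate 5*t against the kernel
on [1/2, 2): add ∫ 2*t**3·t^(s-1) dt
the [2, 5/2) slice contributes ∫ 6*t**(3/2)·t^(s-1) dt
over [5/2, 4), the kernel integral of 3*t**(3/2) enters the sum

F(11/4) = -211237*2**(1/4)/9384 + 256*2**(3/4)/23 + 1875*2**(3/4)*5**(1/4)/136 + 3072*sqrt(2)/17
F(5/4) = -56981*2**(3/4)/6732 + 128*2**(1/4)/17 + 75*2**(1/4)*5**(3/4)/22 + 384*sqrt(2)/11
F(8) = -6144*sqrt(2)/19 + 5859375*sqrt(10)/9728 + 319618549631/1926144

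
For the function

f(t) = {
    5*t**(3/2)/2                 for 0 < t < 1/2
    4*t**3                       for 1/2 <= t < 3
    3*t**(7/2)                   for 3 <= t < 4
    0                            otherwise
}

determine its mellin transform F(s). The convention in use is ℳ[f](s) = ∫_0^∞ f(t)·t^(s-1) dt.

breakpoints 1/2, 3: one integral from each of the 3 segments
segment 0 to 1/2 holds 5*t**(3/2)/2; add its integral
[1/2, 3) adds the kernel integral of 4*t**3
between 3 and 4 the integrand is 3*t**(7/2)·t^(s-1)

(3072*2**(2*s)*(s + 3)*(2*s + 3) + 5*2**(1/2 - s)*(s + 3)*(2*s + 7) + 432*3**s*(2*s + 3)*(2*s + 7) - 648*3**(s + 1/2)*(s + 3)*(2*s + 3) - 2*(2*s + 3)*(2*s + 7)/2**s)/(4*(s + 3)*(2*s + 3)*(2*s + 7))
  Re(s) > -3/2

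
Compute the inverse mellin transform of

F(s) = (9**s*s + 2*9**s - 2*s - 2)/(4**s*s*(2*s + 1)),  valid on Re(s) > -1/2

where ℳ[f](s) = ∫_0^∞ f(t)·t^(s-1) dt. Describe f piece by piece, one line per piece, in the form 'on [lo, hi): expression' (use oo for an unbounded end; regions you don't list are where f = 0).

on [0, 1/4): sqrt(t)
on [1/4, 9/4): 2 - sqrt(t)

undo the power substitution: t on [0, 1/2); 2 - t on [1/2, 3/2)
split f at 1/4: ℳ[f](s) collects 2 kernel integrals
∫ over [0, 1/4) of sqrt(t)·t^(s-1) joins the sum
∫ over [1/4, 9/4) of (2 - sqrt(t))·t^(s-1) joins the sum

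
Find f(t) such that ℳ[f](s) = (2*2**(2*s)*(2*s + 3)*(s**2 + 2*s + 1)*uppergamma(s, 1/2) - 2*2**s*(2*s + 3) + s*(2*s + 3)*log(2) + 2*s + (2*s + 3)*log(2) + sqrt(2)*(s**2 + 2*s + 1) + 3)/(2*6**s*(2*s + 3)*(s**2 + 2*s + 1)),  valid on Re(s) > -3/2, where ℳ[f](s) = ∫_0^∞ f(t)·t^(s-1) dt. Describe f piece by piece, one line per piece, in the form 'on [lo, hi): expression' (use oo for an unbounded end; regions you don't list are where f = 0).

invert the common scale on t to get t**(3/2) on [0, 1/2); t*log(t) on [1/2, 1); exp(-t/2) on [1, ∞)
slice at 1/6, 1/3, transform all 3 pieces, and sum them
∫ 3*sqrt(3)*t**(3/2)·t^(s-1) over [0, 1/6)
the [1/6, 1/3) slice contributes ∫ 3*t*log(3*t)·t^(s-1) dt
between 1/3 and ∞ the integrand is exp(-3*t/2)·t^(s-1)

on [0, 1/6): 3*sqrt(3)*t**(3/2)
on [1/6, 1/3): 3*t*log(3*t)
on [1/3, oo): exp(-3*t/2)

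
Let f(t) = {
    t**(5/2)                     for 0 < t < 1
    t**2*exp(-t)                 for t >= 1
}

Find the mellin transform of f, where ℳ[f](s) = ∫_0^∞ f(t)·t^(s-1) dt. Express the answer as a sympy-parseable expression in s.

((2*s + 5)*uppergamma(s + 2, 1) + 2)/(2*s + 5)
  Re(s) > -5/2

back out the shared t-power: sqrt(t) on [0, 1); exp(-t) on [1, ∞)
treat the 2 regions marked off by 1 separately and sum
for t in [0, 1): the term is ∫ t**(5/2)·t^(s-1)
segment 1 to ∞ holds t**2*exp(-t); add its integral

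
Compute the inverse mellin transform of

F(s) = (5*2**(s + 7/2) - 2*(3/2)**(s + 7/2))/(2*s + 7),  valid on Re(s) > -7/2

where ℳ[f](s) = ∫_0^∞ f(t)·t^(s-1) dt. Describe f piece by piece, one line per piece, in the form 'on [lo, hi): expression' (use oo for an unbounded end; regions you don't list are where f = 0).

linearity at 3/2 turns ℳ[f](s) into 2 summed integrals
over [0, 3/2), the kernel integral of 3*t**(7/2)/2 enters the sum
over [3/2, 2), the kernel integral of 5*t**(7/2)/2 enters the sum

on [0, 3/2): 3*t**(7/2)/2
on [3/2, 2): 5*t**(7/2)/2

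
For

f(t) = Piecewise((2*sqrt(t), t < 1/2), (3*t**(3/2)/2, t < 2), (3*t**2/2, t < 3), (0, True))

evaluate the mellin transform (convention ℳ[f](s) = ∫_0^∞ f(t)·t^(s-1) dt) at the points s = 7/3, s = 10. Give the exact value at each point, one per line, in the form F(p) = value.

F(7/3) = -72*2**(1/3)/13 + 399*2**(1/6)/6256 + 72*2**(5/6)/23 + 729*3**(1/3)/26
F(10) = 528482425*sqrt(2)/1978368 + 527345/8

cuts at 1/2, 2: linearity sums the 3 kernel integrals
[0, 1/2) adds the kernel integral of 2*sqrt(t)
on [1/2, 2): add ∫ 3*t**(3/2)/2·t^(s-1) dt
over [2, 3), the kernel integral of 3*t**2/2 enters the sum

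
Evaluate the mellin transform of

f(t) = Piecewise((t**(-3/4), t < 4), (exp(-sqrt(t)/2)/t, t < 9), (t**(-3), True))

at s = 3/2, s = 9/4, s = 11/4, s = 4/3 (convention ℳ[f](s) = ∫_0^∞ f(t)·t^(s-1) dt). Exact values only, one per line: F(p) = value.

F(3/2) = -4*exp(-3/2) + 2/81 + 4*exp(-1) + 8*sqrt(2)/3
F(9/4) = -24*sqrt(3)*exp(-3/2) - 6*sqrt(2)*sqrt(pi)*erfc(sqrt(6)/2) + 4*sqrt(3)/27 + 6*sqrt(2)*sqrt(pi)*erfc(1) + 16/3 + 20*sqrt(2)*exp(-1)
F(11/4) = -156*sqrt(3)*exp(-3/2) - 30*sqrt(2)*sqrt(pi)*erfc(sqrt(6)/2) + 4*sqrt(3)/3 + 8 + 30*sqrt(2)*sqrt(pi)*erfc(1) + 116*sqrt(2)*exp(-1)
F(4/3) = -2*2**(2/3)*uppergamma(2/3, 3/2) + 3**(2/3)/135 + 2*2**(2/3)*uppergamma(2/3, 1) + 24*2**(1/6)/7

peel off the shared t-power: t**(1/4) on [0, 4); exp(-sqrt(t)/2) on [4, 9); t**(-2) on [9, ∞)
reversing the power substitution: sqrt(t) on [0, 2); exp(-t/2) on [2, 3); t**(-4) on [3, ∞)
treat the 3 regions marked off by 4, 9 separately and sum
over [0, 4), the kernel integral of t**(-3/4) enters the sum
for t in [4, 9): the term is ∫ exp(-sqrt(t)/2)/t·t^(s-1)
on [9, ∞) integrate f = t**(-3) against the kernel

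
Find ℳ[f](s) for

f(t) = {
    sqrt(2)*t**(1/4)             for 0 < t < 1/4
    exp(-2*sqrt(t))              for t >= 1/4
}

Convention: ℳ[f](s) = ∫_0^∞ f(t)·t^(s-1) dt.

back out the power substitution: sqrt(2)*sqrt(t) on [0, 1/2); exp(-2*t) on [1/2, ∞)
strip the common scale on t: sqrt(t) on [0, 1); exp(-t) on [1, ∞)
integrate the 2 segments split at 1/4, then add the results
between 0 and 1/4 the integrand is sqrt(2)*t**(1/4)·t^(s-1)
segment [1/4, ∞) carries exp(-2*sqrt(t)); integrate it

2*((4*s + 1)*uppergamma(2*s, 1) + 2)/(4**s*(4*s + 1))
  Re(s) > -1/4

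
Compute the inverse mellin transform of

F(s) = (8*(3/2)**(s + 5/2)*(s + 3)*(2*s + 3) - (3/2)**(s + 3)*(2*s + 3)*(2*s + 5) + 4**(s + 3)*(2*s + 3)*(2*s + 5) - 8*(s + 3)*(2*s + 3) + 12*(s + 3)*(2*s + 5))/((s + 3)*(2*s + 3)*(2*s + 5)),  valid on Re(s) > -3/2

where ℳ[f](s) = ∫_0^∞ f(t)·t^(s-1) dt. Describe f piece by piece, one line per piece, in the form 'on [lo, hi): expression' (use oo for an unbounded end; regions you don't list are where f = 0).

summing 3 kernel integrals split by 1, 3/2 yields ℳ[f](s)
[0, 1) adds the kernel integral of 6*t**(3/2)
between 1 and 3/2 the integrand is 4*t**(5/2)·t^(s-1)
on [3/2, 4) integrate f = t**3 against the kernel

on [0, 1): 6*t**(3/2)
on [1, 3/2): 4*t**(5/2)
on [3/2, 4): t**3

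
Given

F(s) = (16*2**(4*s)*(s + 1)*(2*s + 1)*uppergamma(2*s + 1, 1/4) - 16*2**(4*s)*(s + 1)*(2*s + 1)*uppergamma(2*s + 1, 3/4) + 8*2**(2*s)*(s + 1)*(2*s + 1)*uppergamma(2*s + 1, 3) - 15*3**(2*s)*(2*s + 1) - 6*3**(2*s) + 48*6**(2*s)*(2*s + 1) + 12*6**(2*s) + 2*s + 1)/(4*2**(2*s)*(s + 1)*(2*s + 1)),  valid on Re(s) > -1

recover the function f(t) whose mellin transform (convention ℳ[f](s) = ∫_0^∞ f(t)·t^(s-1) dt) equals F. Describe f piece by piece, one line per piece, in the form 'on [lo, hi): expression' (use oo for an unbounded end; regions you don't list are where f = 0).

the power substitution comes off first: t**2 on [0, 1/2); t*exp(-t/2) on [1/2, 3/2); t*(t + 1) on [3/2, 3); …
invert the shared t-power to get t on [0, 1/2); exp(-t/2) on [1/2, 3/2); t + 1 on [3/2, 3); …
linearity at 1/4, 9/4, 9 turns ℳ[f](s) into 4 summed integrals
segment 0 to 1/4 holds t; add its integral
over [1/4, 9/4), the kernel integral of sqrt(t)*exp(-sqrt(t)/2) enters the sum
segment 9/4 to 9 holds sqrt(t)*(sqrt(t) + 1); add its integral
[9, ∞) adds the kernel integral of sqrt(t)*exp(-sqrt(t))

on [0, 1/4): t
on [1/4, 9/4): sqrt(t)*exp(-sqrt(t)/2)
on [9/4, 9): sqrt(t)*(sqrt(t) + 1)
on [9, oo): sqrt(t)*exp(-sqrt(t))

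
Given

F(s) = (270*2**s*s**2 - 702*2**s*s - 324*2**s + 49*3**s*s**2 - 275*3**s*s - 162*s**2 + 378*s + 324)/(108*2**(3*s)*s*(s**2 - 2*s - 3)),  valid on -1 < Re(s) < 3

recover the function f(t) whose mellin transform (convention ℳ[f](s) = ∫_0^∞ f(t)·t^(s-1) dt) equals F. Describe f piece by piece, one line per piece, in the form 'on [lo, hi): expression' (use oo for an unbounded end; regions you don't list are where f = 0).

reversing the power substitution: 4*t**2 on [0, sqrt(2)/4); 8*t**2 + 1 on [sqrt(2)/4, 1/2); 2*t**2 on [1/2, sqrt(6)/4); …
peel off the common scale on t: t**2 on [0, sqrt(2)/2); 2*t**2 + 1 on [sqrt(2)/2, 1); t**2/2 on [1, sqrt(6)/2); …
invert the power substitution to get t on [0, 1/2); 2*t + 1 on [1/2, 1); t/2 on [1, 3/2); …
the 4 pieces separated at 1/8, 1/4, 3/8 each add one integral
over [0, 1/8), the kernel integral of 4*t enters the sum
over [1/8, 1/4), the kernel integral of (8*t + 1) enters the sum
segment 1/4 to 3/8 holds 2*t; add its integral
[3/8, ∞) adds the kernel integral of 1/(64*t**3)

on [0, 1/8): 4*t
on [1/8, 1/4): 8*t + 1
on [1/4, 3/8): 2*t
on [3/8, oo): 1/(64*t**3)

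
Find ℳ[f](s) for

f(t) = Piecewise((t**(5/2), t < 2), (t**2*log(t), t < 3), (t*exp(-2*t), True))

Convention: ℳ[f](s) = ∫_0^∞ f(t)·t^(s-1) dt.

(-8*12**s*(s + 1)*(2*s + 5)*log(2) - 8*12**s*(2*s + 5)*log(2) + 8*12**s*(2*s + 5) + 16*12**s*sqrt(2)*(2*s + (s + 1)**2 + 3) + 18*18**s*(s + 1)*(2*s + 5)*log(3) - 18*18**s*(2*s + 5) + 18*18**s*(2*s + 5)*log(3) + 3**s*(2*s + 5)*(2*s + (s + 1)**2 + 3)*uppergamma(s + 1, 6))/(2*6**s*(2*s + 5)*(2*s + (s + 1)**2 + 3))
  Re(s) > -5/2

peel off the shared t-power: t**(3/2) on [0, 2); t*log(t) on [2, 3); exp(-2*t) on [3, ∞)
linearity at 2, 3 turns ℳ[f](s) into 3 summed integrals
segment [0, 2) carries t**(5/2); integrate it
segment [2, 3) carries t**2*log(t); integrate it
[3, ∞) adds the kernel integral of t*exp(-2*t)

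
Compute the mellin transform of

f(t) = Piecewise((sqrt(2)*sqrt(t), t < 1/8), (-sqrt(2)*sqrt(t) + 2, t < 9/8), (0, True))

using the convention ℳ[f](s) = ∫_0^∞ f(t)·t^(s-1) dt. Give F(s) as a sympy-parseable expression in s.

(9**s*s + 2*9**s - 2*s - 2)/(8**s*s*(2*s + 1))
  Re(s) > -1/2

peel off the common scale on t: sqrt(t) on [0, 1/4); 2 - sqrt(t) on [1/4, 9/4)
undo the power substitution: t on [0, 1/2); 2 - t on [1/2, 3/2)
f breaks at 1/8 into 2 integrals to sum
the [0, 1/8) slice contributes ∫ sqrt(2)*sqrt(t)·t^(s-1) dt
∫ (-sqrt(2)*sqrt(t) + 2)·t^(s-1) over [1/8, 9/8)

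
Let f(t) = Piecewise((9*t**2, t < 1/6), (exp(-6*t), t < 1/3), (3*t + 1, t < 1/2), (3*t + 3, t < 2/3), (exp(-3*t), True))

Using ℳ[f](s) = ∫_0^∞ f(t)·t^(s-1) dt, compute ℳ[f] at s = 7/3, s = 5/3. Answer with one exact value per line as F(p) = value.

F(7/3) = 6**(2/3)*(-14040*3**(1/3) - 5304*2**(1/3) - 1820*uppergamma(7/3, 2) + 105 + 1820*uppergamma(7/3, 1) + 7280*2**(1/3)*uppergamma(7/3, 2) + 54912*2**(2/3))/393120
F(5/3) = 6**(1/3)*(-792*3**(2/3) - 429*2**(2/3) - 220*uppergamma(5/3, 2) + 15 + 220*uppergamma(5/3, 1) + 440*2**(2/3)*uppergamma(5/3, 2) + 4488*2**(1/3))/7920

strip the common scale on t: t**2 on [0, 1/2); exp(-2*t) on [1/2, 1); t + 1 on [1, 3/2); …
the 5 pieces separated at 1/6, 1/3, 1/2, 2/3 each add one integral
segment 0 to 1/6 holds 9*t**2; add its integral
piece [1/6, 1/3): integrate exp(-6*t) against the kernel
piece [1/3, 1/2): integrate (3*t + 1) against the kernel
[1/2, 2/3) adds the kernel integral of (3*t + 3)
the [2/3, ∞) slice contributes ∫ exp(-3*t)·t^(s-1) dt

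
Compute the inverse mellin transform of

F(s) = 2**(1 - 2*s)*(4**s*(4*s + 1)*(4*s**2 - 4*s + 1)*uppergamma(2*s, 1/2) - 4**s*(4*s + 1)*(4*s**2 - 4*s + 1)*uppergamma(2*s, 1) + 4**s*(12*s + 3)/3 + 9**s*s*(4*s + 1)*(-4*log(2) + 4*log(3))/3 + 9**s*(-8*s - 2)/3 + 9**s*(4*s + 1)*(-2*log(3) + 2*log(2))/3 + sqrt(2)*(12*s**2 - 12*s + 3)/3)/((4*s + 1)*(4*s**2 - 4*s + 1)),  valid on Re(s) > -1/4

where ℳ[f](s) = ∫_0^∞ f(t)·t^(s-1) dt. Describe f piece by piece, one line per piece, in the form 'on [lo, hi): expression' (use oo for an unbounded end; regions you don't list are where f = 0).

undo the power substitution: sqrt(t) on [0, 1/2); exp(-t) on [1/2, 1); log(t)/t on [1, 3/2)
along the cuts 1/4, 1, ℳ[f](s) splits into 3 integrals
for t in [0, 1/4): the term is ∫ t**(1/4)·t^(s-1)
segment 1/4 to 1 holds exp(-sqrt(t)); add its integral
on [1, 9/4) integrate f = log(sqrt(t))/sqrt(t) against the kernel

on [0, 1/4): t**(1/4)
on [1/4, 1): exp(-sqrt(t))
on [1, 9/4): log(sqrt(t))/sqrt(t)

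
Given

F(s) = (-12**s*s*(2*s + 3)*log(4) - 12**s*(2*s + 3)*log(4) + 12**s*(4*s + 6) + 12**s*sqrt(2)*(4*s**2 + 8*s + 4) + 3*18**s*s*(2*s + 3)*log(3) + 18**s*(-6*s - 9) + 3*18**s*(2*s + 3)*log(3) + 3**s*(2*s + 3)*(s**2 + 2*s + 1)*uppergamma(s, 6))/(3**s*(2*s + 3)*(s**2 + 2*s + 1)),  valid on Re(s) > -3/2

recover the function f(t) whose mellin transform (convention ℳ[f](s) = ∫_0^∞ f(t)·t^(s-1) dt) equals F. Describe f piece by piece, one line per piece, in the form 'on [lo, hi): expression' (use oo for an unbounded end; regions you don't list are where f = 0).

peel off the common scale on t: t**(3/2) on [0, 2); t*log(t) on [2, 3); exp(-2*t) on [3, ∞)
along the cuts 4, 6, ℳ[f](s) splits into 3 integrals
on [0, 4) integrate f = sqrt(2)*t**(3/2)/4 against the kernel
between 4 and 6 the integrand is t*log(t/2)/2·t^(s-1)
on [6, ∞): add ∫ exp(-t)·t^(s-1) dt

on [0, 4): sqrt(2)*t**(3/2)/4
on [4, 6): t*log(t/2)/2
on [6, oo): exp(-t)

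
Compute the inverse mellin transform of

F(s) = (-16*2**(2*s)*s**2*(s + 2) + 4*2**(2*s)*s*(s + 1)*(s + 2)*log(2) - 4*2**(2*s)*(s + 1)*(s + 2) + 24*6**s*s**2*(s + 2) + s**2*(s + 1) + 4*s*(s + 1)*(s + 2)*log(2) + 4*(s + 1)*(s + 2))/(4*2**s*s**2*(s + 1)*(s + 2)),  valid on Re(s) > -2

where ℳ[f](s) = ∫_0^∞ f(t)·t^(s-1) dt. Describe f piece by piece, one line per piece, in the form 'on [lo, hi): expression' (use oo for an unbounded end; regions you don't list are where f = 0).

slice at 1/2, 2, transform all 3 pieces, and sum them
the [0, 1/2) slice contributes ∫ t**2·t^(s-1) dt
∫ log(t)·t^(s-1) over [1/2, 2)
over [2, 3), the kernel integral of 2*t enters the sum

on [0, 1/2): t**2
on [1/2, 2): log(t)
on [2, 3): 2*t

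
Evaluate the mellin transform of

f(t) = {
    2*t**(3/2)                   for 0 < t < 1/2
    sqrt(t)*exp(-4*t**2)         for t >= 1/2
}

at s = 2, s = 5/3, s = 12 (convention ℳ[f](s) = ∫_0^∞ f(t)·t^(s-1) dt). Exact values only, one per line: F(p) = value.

F(2) = sqrt(2)*(7*uppergamma(5/4, 1) + 4)/112
F(5/3) = 2**(5/6)*(19*uppergamma(13/12, 1) + 12)/304
F(12) = sqrt(2)*(4 + 27*uppergamma(25/4, 1))/442368

back out the shared t-power: 2*t on [0, 1/2); exp(-4*t**2) on [1/2, ∞)
strip the common scale on t: t on [0, 1); exp(-t**2) on [1, ∞)
back out the power substitution: sqrt(t) on [0, 1); exp(-t) on [1, ∞)
f breaks at 1/2 into 2 integrals to sum
[0, 1/2) adds the kernel integral of 2*t**(3/2)
∫ sqrt(t)*exp(-4*t**2)·t^(s-1) over [1/2, ∞)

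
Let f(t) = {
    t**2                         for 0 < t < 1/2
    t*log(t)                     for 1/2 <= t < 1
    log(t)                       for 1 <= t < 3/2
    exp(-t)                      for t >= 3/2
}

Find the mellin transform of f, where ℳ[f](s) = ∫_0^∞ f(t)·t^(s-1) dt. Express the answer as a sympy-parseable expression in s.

decompose at 1/2, 1, 3/2; ℳ[f](s) sums the 4 pieces' integrals
for t in [0, 1/2): the term is ∫ t**2·t^(s-1)
on [1/2, 1): add ∫ t*log(t)·t^(s-1) dt
on [1, 3/2) integrate f = log(t) against the kernel
∫ over [3/2, ∞) of exp(-t)·t^(s-1) joins the sum

(4*2**s*s**2*(s + 2)*(s**2 + 2*s + 1)*uppergamma(s, 3/2) - 4*2**s*s**2*(s + 2) + 4*2**s*(s + 2)*(s**2 + 2*s + 1) + 3**s*s*(s + 2)*(-4*log(2) + 4*log(3))*(s**2 + 2*s + 1) - 4*3**s*(s + 2)*(s**2 + 2*s + 1) + s**3*(s + 2)*log(4) + s**2*(s + 2)*log(4) + 2*s**2*(s + 2) + s**2*(s**2 + 2*s + 1))/(4*2**s*s**2*(s + 2)*(s**2 + 2*s + 1))
  Re(s) > -2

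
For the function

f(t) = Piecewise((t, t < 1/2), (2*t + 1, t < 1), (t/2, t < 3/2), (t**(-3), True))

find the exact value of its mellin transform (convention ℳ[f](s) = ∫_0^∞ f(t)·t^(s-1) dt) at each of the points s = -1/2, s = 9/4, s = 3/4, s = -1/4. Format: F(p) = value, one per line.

F(-1/2) = 1 + 599*sqrt(6)/1134 + sqrt(2)
F(9/4) = 2**(3/4)*(-70 + 424*2**(1/4) + 659*3**(1/4))/936
F(3/4) = 2**(1/4)*(-2754 + 953*3**(3/4) + 3726*2**(3/4))/3402
F(-1/4) = 2**(1/4)*(-1053*2**(3/4) + 383*3**(3/4) + 3510)/1053

split f at 1/2, 1, 3/2: ℳ[f](s) collects 4 kernel integrals
the [0, 1/2) slice contributes ∫ t·t^(s-1) dt
on [1/2, 1): add ∫ (2*t + 1)·t^(s-1) dt
∫ over [1, 3/2) of t/2·t^(s-1) joins the sum
∫ over [3/2, ∞) of t**(-3)·t^(s-1) joins the sum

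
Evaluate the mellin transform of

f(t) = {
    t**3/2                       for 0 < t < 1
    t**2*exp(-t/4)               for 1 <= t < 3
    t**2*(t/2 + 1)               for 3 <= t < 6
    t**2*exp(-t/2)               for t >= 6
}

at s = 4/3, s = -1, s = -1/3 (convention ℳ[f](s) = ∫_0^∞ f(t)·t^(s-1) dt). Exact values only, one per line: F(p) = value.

undo the shared t-power: t/2 on [0, 1); exp(-t/4) on [1, 3); t/2 + 1 on [3, 6); …
strip the common scale on t: t on [0, 1/2); exp(-t/2) on [1/2, 3/2); t + 1 on [3/2, 3); …
f breaks at 1, 3, 6 into 4 integrals to sum
[0, 1) adds the kernel integral of t**3/2
piece [1, 3): integrate t**2*exp(-t/4) against the kernel
segment [3, 6) carries t**2*(t/2 + 1); integrate it
on [6, ∞): add ∫ t**2*exp(-t/2)·t^(s-1) dt

F(4/3) = -64*2**(2/3)*uppergamma(10/3, 3/4) - 1134*3**(1/3)/65 + 3/26 + 8*2**(1/3)*uppergamma(10/3, 3) + 64*2**(2/3)*uppergamma(10/3, 1/4) + 13932*6**(1/3)/65
F(-1) = -4*exp(-3/4) + 2*exp(-3) + 4*exp(-1/4) + 10
F(-1/3) = -279*3**(2/3)/80 - 8*2**(1/3)*uppergamma(5/3, 3/4) + 3/16 + 2*2**(2/3)*uppergamma(5/3, 3) + 8*2**(1/3)*uppergamma(5/3, 1/4) + 207*6**(2/3)/20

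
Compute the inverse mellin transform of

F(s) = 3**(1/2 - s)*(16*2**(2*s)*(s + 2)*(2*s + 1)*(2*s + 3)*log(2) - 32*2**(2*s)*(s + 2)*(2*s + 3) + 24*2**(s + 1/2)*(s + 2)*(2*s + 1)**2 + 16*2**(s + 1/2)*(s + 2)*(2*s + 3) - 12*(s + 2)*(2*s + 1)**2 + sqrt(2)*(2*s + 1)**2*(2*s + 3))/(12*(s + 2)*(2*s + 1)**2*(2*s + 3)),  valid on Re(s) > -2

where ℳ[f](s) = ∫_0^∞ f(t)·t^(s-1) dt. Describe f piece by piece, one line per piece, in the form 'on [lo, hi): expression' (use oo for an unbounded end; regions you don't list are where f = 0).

on [0, 1/3): 3*sqrt(6)*t**2/4
on [1/3, 2/3): 9*t**(3/2)/2
on [2/3, 4/3): sqrt(t)*log(3*t/2)

strip the shared t-power: 3*sqrt(6)*t**(3/2)/4 on [0, 1/3); 9*t/2 on [1/3, 2/3); log(3*t/2) on [2/3, 4/3)
reversing the common scale on t: t**(3/2) on [0, 1/2); 3*t on [1/2, 1); log(t) on [1, 2)
slice at 1/3, 2/3, transform all 3 pieces, and sum them
over [0, 1/3), the kernel integral of 3*sqrt(6)*t**2/4 enters the sum
over [1/3, 2/3), the kernel integral of 9*t**(3/2)/2 enters the sum
∫ over [2/3, 4/3) of sqrt(t)*log(3*t/2)·t^(s-1) joins the sum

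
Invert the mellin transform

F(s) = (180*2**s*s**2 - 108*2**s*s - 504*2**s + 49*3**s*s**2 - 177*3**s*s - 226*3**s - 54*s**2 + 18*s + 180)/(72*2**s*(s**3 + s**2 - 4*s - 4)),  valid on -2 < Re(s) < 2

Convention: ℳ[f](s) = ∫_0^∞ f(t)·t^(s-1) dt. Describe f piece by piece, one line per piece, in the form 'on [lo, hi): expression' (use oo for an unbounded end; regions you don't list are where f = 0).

invert the shared t-power to get t on [0, 1/2); 2*t + 1 on [1/2, 1); t/2 on [1, 3/2); …
linearity at 1/2, 1, 3/2 turns ℳ[f](s) into 4 summed integrals
the [0, 1/2) slice contributes ∫ t**2·t^(s-1) dt
segment 1/2 to 1 holds t*(2*t + 1); add its integral
for t in [1, 3/2): the term is ∫ t**2/2·t^(s-1)
[3/2, ∞) adds the kernel integral of t**(-2)

on [0, 1/2): t**2
on [1/2, 1): t*(2*t + 1)
on [1, 3/2): t**2/2
on [3/2, oo): t**(-2)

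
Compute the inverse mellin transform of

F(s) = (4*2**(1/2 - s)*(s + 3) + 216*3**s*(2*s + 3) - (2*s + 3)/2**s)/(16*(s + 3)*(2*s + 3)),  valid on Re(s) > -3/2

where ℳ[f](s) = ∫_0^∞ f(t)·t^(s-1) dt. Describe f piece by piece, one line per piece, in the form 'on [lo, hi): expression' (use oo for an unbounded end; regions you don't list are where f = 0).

on [0, 1/2): t**(3/2)/2
on [1/2, 3): t**3/2

the 2 pieces separated at 1/2 each add one integral
over [0, 1/2), the kernel integral of t**(3/2)/2 enters the sum
segment 1/2 to 3 holds t**3/2; add its integral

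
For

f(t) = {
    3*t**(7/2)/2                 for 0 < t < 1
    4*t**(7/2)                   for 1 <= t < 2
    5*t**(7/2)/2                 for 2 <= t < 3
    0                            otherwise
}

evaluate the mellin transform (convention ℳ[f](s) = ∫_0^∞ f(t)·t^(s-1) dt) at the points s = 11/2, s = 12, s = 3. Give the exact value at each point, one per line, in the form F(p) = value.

linearity at 1, 2 turns ℳ[f](s) into 3 summed integrals
over [0, 1), the kernel integral of 3*t**(7/2)/2 enters the sum
[1, 2) adds the kernel integral of 4*t**(7/2)
piece [2, 3): integrate 5*t**(7/2)/2 against the kernel

F(11/2) = 49973/9
F(12) = -5/31 + 98304*sqrt(2)/31 + 71744535*sqrt(3)/31
F(3) = -5/13 + 192*sqrt(2)/13 + 3645*sqrt(3)/13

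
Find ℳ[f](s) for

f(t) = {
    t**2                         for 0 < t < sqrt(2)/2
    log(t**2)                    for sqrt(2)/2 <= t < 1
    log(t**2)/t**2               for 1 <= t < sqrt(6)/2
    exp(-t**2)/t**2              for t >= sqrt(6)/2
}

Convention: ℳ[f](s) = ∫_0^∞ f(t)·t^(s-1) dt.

the power substitution comes off first: t on [0, 1/2); log(t) on [1/2, 1); log(t)/t on [1, 3/2); …
strip the shared t-power: t**2 on [0, 1/2); t*log(t) on [1/2, 1); log(t) on [1, 3/2); …
cuts at sqrt(2)/2, 1, sqrt(6)/2: linearity sums the 4 kernel integrals
segment [0, sqrt(2)/2) carries t**2; integrate it
between sqrt(2)/2 and 1 the integrand is log(t**2)·t^(s-1)
between 1 and sqrt(6)/2 the integrand is log(t**2)/t**2·t^(s-1)
piece [sqrt(6)/2, ∞): integrate exp(-t**2)/t**2 against the kernel

(3*2**(s/2)*(s - 2)**2*(s + 2)*(4*s + (s - 2)**2 - 4)*uppergamma(s/2 - 1, 3/2) - 12*2**(s/2)*(s - 2)**2*(s + 2) + 12*2**(s/2)*(s + 2)*(4*s + (s - 2)**2 - 4) + 3**(s/2)*(s - 2)*(s + 2)*(-4*log(2) + 4*log(3))*(4*s + (s - 2)**2 - 4) - 8*3**(s/2)*(s + 2)*(4*s + (s - 2)**2 - 4) + 6*(s - 2)**3*(s + 2)*log(2) + 12*(s - 2)**2*(s + 2)*log(2) + 12*(s - 2)**2*(s + 2) + 3*(s - 2)**2*(4*s + (s - 2)**2 - 4))/(6*2**(s/2)*(s - 2)**2*(s + 2)*(4*s + (s - 2)**2 - 4))
  Re(s) > -2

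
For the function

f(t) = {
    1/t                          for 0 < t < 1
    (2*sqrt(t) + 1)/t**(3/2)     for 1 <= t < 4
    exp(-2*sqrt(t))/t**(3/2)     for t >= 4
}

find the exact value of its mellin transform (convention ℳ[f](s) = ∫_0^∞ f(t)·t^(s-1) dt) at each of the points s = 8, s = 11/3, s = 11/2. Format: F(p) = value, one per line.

back out the shared t-power: 1 on [0, 1); (2*sqrt(t) + 1)/sqrt(t) on [1, 4); exp(-2*sqrt(t))/sqrt(t) on [4, ∞)
peel off the power substitution: 1 on [0, 1); (2*t + 1)/t on [1, 2); exp(-2*t)/t on [2, ∞)
peel off the shared t-power: t on [0, 1); 2*t + 1 on [1, 2); exp(-2*t) on [2, ∞)
f breaks at 1, 4 into 3 integrals to sum
∫ over [0, 1) of 1/t·t^(s-1) joins the sum
the [1, 4) slice contributes ∫ (2*sqrt(t) + 1)/t**(3/2)·t^(s-1) dt
on [4, ∞) integrate f = exp(-2*sqrt(t))/t**(3/2) against the kernel

F(8) = 77235/13 + 25532659*exp(-4)/4
F(11/3) = -87/104 + 2**(2/3)*uppergamma(13/3, 4)/16 + 408*2**(1/3)/13
F(11/2) = 16319*exp(-4)/8 + 3493/12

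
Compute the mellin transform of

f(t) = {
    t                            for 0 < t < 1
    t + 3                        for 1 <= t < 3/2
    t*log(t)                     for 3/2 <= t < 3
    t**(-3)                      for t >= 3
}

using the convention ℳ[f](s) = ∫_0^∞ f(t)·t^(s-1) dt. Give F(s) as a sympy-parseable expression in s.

(-162*2**s*s*(s - 3)*(s**2 + 2*s + 1) - 162*2**s*(s - 3)*(s**2 + 2*s + 1) - 81*3**s*s**2*(s - 3)*(s + 1)*log(3) + 81*3**s*s**2*(s - 3)*(s + 1)*log(2) - 81*3**s*s*(s - 3)*(s + 1)*log(3) + 81*3**s*s*(s - 3)*(s + 1)*log(2) + 81*3**s*s*(s - 3)*(s + 1) + 243*3**s*s*(s - 3)*(s**2 + 2*s + 1) + 162*3**s*(s - 3)*(s**2 + 2*s + 1) + 162*6**s*s**2*(s - 3)*(s + 1)*log(3) - 162*6**s*s*(s - 3)*(s + 1) + 162*6**s*s*(s - 3)*(s + 1)*log(3) - 2*6**s*s*(s + 1)*(s**2 + 2*s + 1))/(54*2**s*s*(s - 3)*(s + 1)*(s**2 + 2*s + 1))
  -1 < Re(s) < 3

along the cuts 1, 3/2, 3, ℳ[f](s) splits into 4 integrals
between 0 and 1 the integrand is t·t^(s-1)
∫ (t + 3)·t^(s-1) over [1, 3/2)
segment [3/2, 3) carries t*log(t); integrate it
∫ t**(-3)·t^(s-1) over [3, ∞)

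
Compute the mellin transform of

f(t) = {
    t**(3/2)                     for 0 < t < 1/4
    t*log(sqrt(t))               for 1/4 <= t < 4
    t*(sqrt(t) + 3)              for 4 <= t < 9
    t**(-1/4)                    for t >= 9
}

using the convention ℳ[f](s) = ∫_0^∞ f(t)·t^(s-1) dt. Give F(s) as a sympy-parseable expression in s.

(960*2**(4*s)*(1 - 4*s)*(s + 1)**2 + 96*2**(4*s)*(s + 1)*(2*s + 3)*(4*s - 1)*log(2) - 288*2**(4*s)*(s + 1)*(4*s - 1) - 48*2**(4*s)*(2*s + 3)*(4*s - 1) - 32*sqrt(3)*6**(2*s)*(s + 1)**2*(2*s + 3) + 2592*6**(2*s)*(s + 1)**2*(4*s - 1) + 648*6**(2*s)*(s + 1)*(4*s - 1) + 6*(s + 1)**2*(4*s - 1) + 6*(s + 1)*(2*s + 3)*(4*s - 1)*log(2) + 3*(2*s + 3)*(4*s - 1))/(24*2**(2*s)*(s + 1)**2*(2*s + 3)*(4*s - 1))
  -3/2 < Re(s) < 1/4

undo the power substitution: t**3 on [0, 1/2); t**2*log(t) on [1/2, 2); t**2*(t + 3) on [2, 3); …
the shared t-power comes off first: t on [0, 1/2); log(t) on [1/2, 2); t + 3 on [2, 3); …
summing 4 kernel integrals split by 1/4, 4, 9 yields ℳ[f](s)
on [0, 1/4) integrate f = t**(3/2) against the kernel
on [1/4, 4) integrate f = t*log(sqrt(t)) against the kernel
segment 4 to 9 holds t*(sqrt(t) + 3); add its integral
∫ over [9, ∞) of t**(-1/4)·t^(s-1) joins the sum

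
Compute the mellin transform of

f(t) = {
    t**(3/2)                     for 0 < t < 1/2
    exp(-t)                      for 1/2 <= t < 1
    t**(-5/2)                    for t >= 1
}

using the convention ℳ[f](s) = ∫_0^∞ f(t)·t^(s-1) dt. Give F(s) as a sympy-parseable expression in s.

(2*2**s*(2*s - 5)*(2*s + 3)*uppergamma(s, 1/2) - 2*2**s*(2*s - 5)*(2*s + 3)*uppergamma(s, 1) - 4*2**s*(2*s + 3) + sqrt(2)*(2*s - 5))/(2*2**s*(2*s - 5)*(2*s + 3))
  -3/2 < Re(s) < 5/2

along the cuts 1/2, 1, ℳ[f](s) splits into 3 integrals
∫ t**(3/2)·t^(s-1) over [0, 1/2)
∫ exp(-t)·t^(s-1) over [1/2, 1)
on [1, ∞): add ∫ t**(-5/2)·t^(s-1) dt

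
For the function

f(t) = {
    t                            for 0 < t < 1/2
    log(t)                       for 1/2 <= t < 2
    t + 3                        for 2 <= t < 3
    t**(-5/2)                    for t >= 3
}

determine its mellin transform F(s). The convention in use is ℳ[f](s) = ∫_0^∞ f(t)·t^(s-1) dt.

treat the 4 regions marked off by 1/2, 2, 3 separately and sum
on [0, 1/2) integrate f = t against the kernel
the [1/2, 2) slice contributes ∫ log(t)·t^(s-1) dt
on [2, 3): add ∫ (t + 3)·t^(s-1) dt
segment [3, ∞) carries t**(-5/2); integrate it

(-270*2**(2*s)*s**2*(2*s - 5) + 54*2**(2*s)*s*(s + 1)*(2*s - 5)*log(2) - 162*2**(2*s)*s*(2*s - 5) - 54*2**(2*s)*(s + 1)*(2*s - 5) - 4*sqrt(3)*6**s*s**2*(s + 1) + 324*6**s*s**2*(2*s - 5) + 162*6**s*s*(2*s - 5) + 27*s**2*(2*s - 5) + 54*s*(s + 1)*(2*s - 5)*log(2) + (2*s - 5)*(54*s + 54))/(54*2**s*s**2*(s + 1)*(2*s - 5))
  -1 < Re(s) < 5/2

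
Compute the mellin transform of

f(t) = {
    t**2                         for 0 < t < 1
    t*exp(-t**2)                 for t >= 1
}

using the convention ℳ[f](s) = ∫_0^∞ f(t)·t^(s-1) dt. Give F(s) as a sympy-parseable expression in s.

((s + 2)*uppergamma(s/2 + 1/2, 1)/2 + 1)/(s + 2)
  Re(s) > -2

reversing the shared t-power: t on [0, 1); exp(-t**2) on [1, ∞)
the power substitution comes off first: sqrt(t) on [0, 1); exp(-t) on [1, ∞)
cuts at 1: linearity sums the 2 kernel integrals
the [0, 1) slice contributes ∫ t**2·t^(s-1) dt
on [1, ∞) integrate f = t*exp(-t**2) against the kernel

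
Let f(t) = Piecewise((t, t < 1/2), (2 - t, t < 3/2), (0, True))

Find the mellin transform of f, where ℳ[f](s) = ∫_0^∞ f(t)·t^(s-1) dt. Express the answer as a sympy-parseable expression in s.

(3**s*s + 4*3**s - 2*s - 4)/(2*2**s*s*(s + 1))
  Re(s) > -1

split f at 1/2: ℳ[f](s) collects 2 kernel integrals
the [0, 1/2) slice contributes ∫ t·t^(s-1) dt
the [1/2, 3/2) slice contributes ∫ (2 - t)·t^(s-1) dt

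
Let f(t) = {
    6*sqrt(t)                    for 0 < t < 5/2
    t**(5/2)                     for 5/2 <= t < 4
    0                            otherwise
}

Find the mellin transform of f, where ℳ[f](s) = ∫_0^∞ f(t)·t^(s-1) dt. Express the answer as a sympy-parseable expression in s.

(512*2**(3*s)*s + 256*2**(3*s) - 2*sqrt(10)*5**s*s + 95*sqrt(10)*5**s)/(4*2**s*(4*s**2 + 12*s + 5))
  Re(s) > -1/2

decompose at 5/2; ℳ[f](s) sums the 2 pieces' integrals
between 0 and 5/2 the integrand is 6*sqrt(t)·t^(s-1)
∫ t**(5/2)·t^(s-1) over [5/2, 4)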